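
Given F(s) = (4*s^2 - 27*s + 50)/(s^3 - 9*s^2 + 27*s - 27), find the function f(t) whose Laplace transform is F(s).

Factor the denominator: s^3 - 9*s^2 + 27*s - 27 = (s - 3)^3.
Partial fraction decomposition gives [4/(s - 3)] + [-3/(s - 3)^2] + [5/(s - 3)^3].
Invert each term: 4/(s - 3) ↔ 4e^(3t); -3/(s - 3)^2 ↔ -3t·e^(3t); 5/(s - 3)^3 ↔ (5/2)t^2·e^(3t).

f(t) = 5*t^2*exp(3*t)/2 - 3*t*exp(3*t) + 4*exp(3*t)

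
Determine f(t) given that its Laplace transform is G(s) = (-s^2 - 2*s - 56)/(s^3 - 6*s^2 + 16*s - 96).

f(t) = -2*exp(6*t) + sin(4*t) + cos(4*t)

Factor the denominator: s^3 - 6*s^2 + 16*s - 96 = (s - 6)*(s^2 + 16).
Partial fraction decomposition gives [-2/(s - 6)] + [s/(s^2 + 16)] + [4/(s^2 + 16)].
Invert each term: -2/(s - 6) ↔ -2e^(6t); 1·s/(s^2 + 16) ↔ cos(4t); 1·4/(s^2 + 16) ↔ sin(4t).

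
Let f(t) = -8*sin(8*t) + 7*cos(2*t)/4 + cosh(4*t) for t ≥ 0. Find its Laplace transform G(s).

G(s) = 7*s/(4*(s^2 + 4)) + s/(s^2 - 16) - 64/(s^2 + 64)

The transform is linear, so treat each term independently.
L{cosh(4t)} = s/(s^2 - 16); (7/4)·[L{cos(2t)} = s/(s^2 + 4)]; (-8)·[L{sin(8t)} = 8/(s^2 + 64)].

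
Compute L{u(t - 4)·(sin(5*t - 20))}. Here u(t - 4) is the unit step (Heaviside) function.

5*exp(-4*s)/(s^2 + 25)

By the second shifting theorem, L{u(t - c)·g(t - c)} = e^(-cs)·G(s) with c = 4 and G(s) = L{g(t)}.
L{sin(5t)} = 5/(s^2 + 25).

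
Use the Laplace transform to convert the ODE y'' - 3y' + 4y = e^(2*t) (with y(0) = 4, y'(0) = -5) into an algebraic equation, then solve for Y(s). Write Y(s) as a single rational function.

Y(s) = (4*s^2 - 25*s + 35)/(s^3 - 5*s^2 + 10*s - 8)

Take the Laplace transform of both sides.
Using L{y''} = s^2 Y - s·y(0) - y'(0) and L{y'} = sY - y(0), with y(0) = 4, y'(0) = -5, the left side becomes (s^2 - 3*s + 4)Y - (4*s - 17).
The right side is L{e^(2*t)} = 1/(s - 2).
So (s^2 - 3*s + 4)Y = 1/(s - 2) + (4*s - 17).
Isolate Y and clear denominators.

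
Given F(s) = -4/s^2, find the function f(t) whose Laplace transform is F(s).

f(t) = -4*t

Since L{t} = 1!/s^2 = 1/s^2, the inverse is t, scaled by -4.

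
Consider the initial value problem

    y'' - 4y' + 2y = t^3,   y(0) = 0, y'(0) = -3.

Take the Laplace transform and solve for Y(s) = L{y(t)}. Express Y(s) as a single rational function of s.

Apply the Laplace transform to the equation.
Using L{y''} = s^2 Y - s·y(0) - y'(0) and L{y'} = sY - y(0), with y(0) = 0, y'(0) = -3, the left side becomes (s^2 - 4*s + 2)Y - (-3).
The right side is L{t^3} = 6/s^4.
So (s^2 - 4*s + 2)Y = 6/s^4 + (-3).
Divide through and combine into a single rational function.

Y(s) = (-3*s^4 + 6)/(s^6 - 4*s^5 + 2*s^4)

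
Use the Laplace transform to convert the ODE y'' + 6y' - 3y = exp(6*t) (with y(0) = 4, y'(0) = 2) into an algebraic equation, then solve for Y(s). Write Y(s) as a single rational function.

Y(s) = (4*s^2 + 2*s - 155)/(s^3 - 39*s + 18)

Laplace-transform each side.
The derivative rules (L{y''} = s^2 Y - s·y(0) - y'(0) and L{y'} = sY - y(0), with y(0) = 4, y'(0) = 2) turn the left side into (s^2 + 6*s - 3)Y - (4*s + 26).
The right side is L{exp(6*t)} = 1/(s - 6).
So (s^2 + 6*s - 3)Y = 1/(s - 6) + (4*s + 26).
Isolate Y and clear denominators.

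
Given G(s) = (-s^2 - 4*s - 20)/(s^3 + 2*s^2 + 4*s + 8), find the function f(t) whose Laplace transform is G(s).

f(t) = -3*sin(2*t) + cos(2*t) - 2*exp(-2*t)

Factor the denominator: s^3 + 2*s^2 + 4*s + 8 = (s + 2)*(s^2 + 4).
Partial fraction decomposition gives [-2/(s + 2)] + [s/(s^2 + 4)] + [-6/(s^2 + 4)].
Invert each term: -2/(s + 2) ↔ -2e^(-2t); 1·s/(s^2 + 4) ↔ cos(2t); -3·2/(s^2 + 4) ↔ -3sin(2t).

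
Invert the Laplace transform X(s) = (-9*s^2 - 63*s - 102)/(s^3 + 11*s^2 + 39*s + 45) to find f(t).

f(t) = 3*t*exp(-3*t) - 6*exp(-3*t) - 3*exp(-5*t)

Factor the denominator: s^3 + 11*s^2 + 39*s + 45 = (s + 3)^2*(s + 5).
Partial fraction decomposition gives [-6/(s + 3)] + [3/(s + 3)^2] + [-3/(s + 5)].
Invert each term: -6/(s + 3) ↔ -6e^(-3t); 3/(s + 3)^2 ↔ 3t·e^(-3t); -3/(s + 5) ↔ -3e^(-5t).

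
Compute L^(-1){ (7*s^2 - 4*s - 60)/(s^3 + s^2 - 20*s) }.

Factor the denominator: s^3 + s^2 - 20*s = s*(s - 4)*(s + 5).
Partial fraction decomposition gives [1/(s - 4)] + [3/s] + [3/(s + 5)].
Invert each term: 1/(s - 4) ↔ e^(4t); 3/(s - 0) ↔ 3e^(0t); 3/(s + 5) ↔ 3e^(-5t).

exp(4*t) + 3 + 3*exp(-5*t)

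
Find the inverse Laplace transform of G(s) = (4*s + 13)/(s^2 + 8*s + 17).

Complete the square in the denominator: s^2 + 8*s + 17 = (s + 4)^2 + 1^2.
Split the numerator to match: 4*s + 13 = 4·(s + 4) - 3·1.
Invert each term: 4·(s + 4)/((s + 4)^2 + 1) ↔ 4e^(-4t)cos(t); -3·1/((s + 4)^2 + 1) ↔ -3e^(-4t)sin(t).

-3*exp(-4*t)*sin(t) + 4*exp(-4*t)*cos(t)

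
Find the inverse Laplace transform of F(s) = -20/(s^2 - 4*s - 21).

-2*exp(7*t) + 2*exp(-3*t)

Factor the denominator: s^2 - 4*s - 21 = (s - 7)*(s + 3).
Partial fraction decomposition gives [-2/(s - 7)] + [2/(s + 3)].
Invert each term: -2/(s - 7) ↔ -2e^(7t); 2/(s + 3) ↔ 2e^(-3t).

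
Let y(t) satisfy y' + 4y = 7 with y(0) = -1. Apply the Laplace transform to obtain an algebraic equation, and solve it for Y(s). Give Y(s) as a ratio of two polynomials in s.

Take the Laplace transform of both sides.
Using L{y'} = sY - y(0) = sY - (-1), the left side becomes (s + 4)Y - (-1).
The right side is L{7} = 7/s.
So (s + 4)Y = 7/s + (-1).
Divide through and combine into a single rational function.

Y(s) = (-s + 7)/(s^2 + 4*s)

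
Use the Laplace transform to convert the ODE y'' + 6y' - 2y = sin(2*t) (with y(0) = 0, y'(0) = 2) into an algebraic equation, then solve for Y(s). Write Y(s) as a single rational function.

Y(s) = (2*s^2 + 10)/(s^4 + 6*s^3 + 2*s^2 + 24*s - 8)

Transform both sides with L{·}.
The derivative rules (L{y''} = s^2 Y - s·y(0) - y'(0) and L{y'} = sY - y(0), with y(0) = 0, y'(0) = 2) turn the left side into (s^2 + 6*s - 2)Y - (2).
The right side is L{sin(2*t)} = 2/(s^2 + 4).
So (s^2 + 6*s - 2)Y = 2/(s^2 + 4) + (2).
Isolate Y and clear denominators.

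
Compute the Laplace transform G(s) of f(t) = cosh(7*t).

G(s) = s/(s^2 - 49)

L{cosh(7t)} = s/(s^2 - 49).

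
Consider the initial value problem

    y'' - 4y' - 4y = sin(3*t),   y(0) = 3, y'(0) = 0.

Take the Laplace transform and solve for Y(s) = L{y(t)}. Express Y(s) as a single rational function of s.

Take the Laplace transform of both sides.
With L{y''} = s^2 Y - s·y(0) - y'(0) and L{y'} = sY - y(0), with y(0) = 3, y'(0) = 0: the LHS transforms to (s^2 - 4*s - 4)Y - (3*s - 12).
The right side is L{sin(3*t)} = 3/(s^2 + 9).
So (s^2 - 4*s - 4)Y = 3/(s^2 + 9) + (3*s - 12).
Divide through and combine into a single rational function.

Y(s) = (3*s^3 - 12*s^2 + 27*s - 105)/(s^4 - 4*s^3 + 5*s^2 - 36*s - 36)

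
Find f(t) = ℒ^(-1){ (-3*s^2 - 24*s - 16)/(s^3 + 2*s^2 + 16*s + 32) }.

Factor the denominator: s^3 + 2*s^2 + 16*s + 32 = (s + 2)*(s^2 + 16).
Partial fraction decomposition gives [1/(s + 2)] + [-4*s/(s^2 + 16)] + [-16/(s^2 + 16)].
Invert each term: 1/(s + 2) ↔ e^(-2t); -4·s/(s^2 + 16) ↔ -4cos(4t); -4·4/(s^2 + 16) ↔ -4sin(4t).

f(t) = -4*sin(4*t) - 4*cos(4*t) + exp(-2*t)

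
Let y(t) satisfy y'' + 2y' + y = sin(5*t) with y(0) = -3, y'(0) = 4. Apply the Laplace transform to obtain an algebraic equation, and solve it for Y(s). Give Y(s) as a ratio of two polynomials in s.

Laplace-transform each side.
With L{y''} = s^2 Y - s·y(0) - y'(0) and L{y'} = sY - y(0), with y(0) = -3, y'(0) = 4: the LHS transforms to (s^2 + 2*s + 1)Y - (-3*s - 2).
The right side is L{sin(5*t)} = 5/(s^2 + 25).
So (s^2 + 2*s + 1)Y = 5/(s^2 + 25) + (-3*s - 2).
Solve for Y(s) and write it as one ratio of polynomials.

Y(s) = (-3*s^3 - 2*s^2 - 75*s - 45)/(s^4 + 2*s^3 + 26*s^2 + 50*s + 25)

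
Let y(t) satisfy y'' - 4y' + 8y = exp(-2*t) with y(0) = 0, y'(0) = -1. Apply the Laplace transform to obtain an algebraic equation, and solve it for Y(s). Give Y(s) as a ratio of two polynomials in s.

Y(s) = (-s - 1)/(s^3 - 2*s^2 + 16)

Transform both sides with L{·}.
With L{y''} = s^2 Y - s·y(0) - y'(0) and L{y'} = sY - y(0), with y(0) = 0, y'(0) = -1: the LHS transforms to (s^2 - 4*s + 8)Y - (-1).
The right side is L{exp(-2*t)} = 1/(s + 2).
So (s^2 - 4*s + 8)Y = 1/(s + 2) + (-1).
Solve for Y(s) and write it as one ratio of polynomials.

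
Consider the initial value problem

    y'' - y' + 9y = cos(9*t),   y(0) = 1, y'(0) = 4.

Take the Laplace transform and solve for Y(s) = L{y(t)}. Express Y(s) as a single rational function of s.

Y(s) = (s^3 + 3*s^2 + 82*s + 243)/(s^4 - s^3 + 90*s^2 - 81*s + 729)

Take the Laplace transform of both sides.
Using L{y''} = s^2 Y - s·y(0) - y'(0) and L{y'} = sY - y(0), with y(0) = 1, y'(0) = 4, the left side becomes (s^2 - s + 9)Y - (s + 3).
The right side is L{cos(9*t)} = s/(s^2 + 81).
So (s^2 - s + 9)Y = s/(s^2 + 81) + (s + 3).
Isolate Y and clear denominators.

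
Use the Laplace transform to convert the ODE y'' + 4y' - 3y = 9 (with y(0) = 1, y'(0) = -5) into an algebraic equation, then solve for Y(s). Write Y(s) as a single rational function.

Y(s) = (s^2 - s + 9)/(s^3 + 4*s^2 - 3*s)

Take the Laplace transform of both sides.
The derivative rules (L{y''} = s^2 Y - s·y(0) - y'(0) and L{y'} = sY - y(0), with y(0) = 1, y'(0) = -5) turn the left side into (s^2 + 4*s - 3)Y - (s - 1).
The right side is L{9} = 9/s.
So (s^2 + 4*s - 3)Y = 9/s + (s - 1).
Solve for Y(s) and write it as one ratio of polynomials.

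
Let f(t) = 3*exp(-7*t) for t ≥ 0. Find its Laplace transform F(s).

L{3} = 3/s.
By the first shifting theorem, multiplying by e^(-7t) replaces s with s + 7.

F(s) = 3/(s + 7)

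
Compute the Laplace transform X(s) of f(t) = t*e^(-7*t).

X(s) = (s + 7)^(-2)

L{t} = 1!/s^2 = 1/s^2.
By the first shifting theorem, multiplying by e^(-7t) replaces s with s + 7.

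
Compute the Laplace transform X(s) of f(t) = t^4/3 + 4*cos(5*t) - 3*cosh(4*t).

By linearity of the Laplace transform, transform each term separately.
(1/3)·[L{t^4} = 4!/s^5 = 24/s^5]; (4)·[L{cos(5t)} = s/(s^2 + 25)]; (-3)·[L{cosh(4t)} = s/(s^2 - 16)].

X(s) = 4*s/(s^2 + 25) - 3*s/(s^2 - 16) + 8/s^5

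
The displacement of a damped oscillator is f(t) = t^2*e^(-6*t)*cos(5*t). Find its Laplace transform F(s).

F(s) = 2*(s + 6)*(s^2 + 12*s - 39)/(s^2 + 12*s + 61)^3

L{cos(5t)} = s/(s^2 + 25).
Multiplying by e^(-6t) shifts s → s + 6, so L{e^(-6*t)*cos(5*t)} = (s + 6)/((s + 6)^2 + 25).
Then apply L{t^2·g(t)} = (-1)^2 d^2/ds^2[G(s)] with G(s) = (s + 6)/((s + 6)^2 + 25):
differentiating 2 times and applying the sign gives 2*(s + 6)*(s^2 + 12*s - 39)/(s^2 + 12*s + 61)^3.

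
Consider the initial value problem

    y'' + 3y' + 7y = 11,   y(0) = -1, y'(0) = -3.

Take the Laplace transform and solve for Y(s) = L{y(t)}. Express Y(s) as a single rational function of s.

Apply the Laplace transform to the equation.
Using L{y''} = s^2 Y - s·y(0) - y'(0) and L{y'} = sY - y(0), with y(0) = -1, y'(0) = -3, the left side becomes (s^2 + 3*s + 7)Y - (-s - 6).
The right side is L{11} = 11/s.
So (s^2 + 3*s + 7)Y = 11/s + (-s - 6).
Solve for Y(s) and write it as one ratio of polynomials.

Y(s) = (-s^2 - 6*s + 11)/(s^3 + 3*s^2 + 7*s)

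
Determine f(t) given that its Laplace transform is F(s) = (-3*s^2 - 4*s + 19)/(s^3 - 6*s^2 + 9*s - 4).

Factor the denominator: s^3 - 6*s^2 + 9*s - 4 = (s - 4)*(s - 1)^2.
Partial fraction decomposition gives [2/(s - 1)] + [-4/(s - 1)^2] + [-5/(s - 4)].
Invert each term: 2/(s - 1) ↔ 2e^(t); -4/(s - 1)^2 ↔ -4t·e^(t); -5/(s - 4) ↔ -5e^(4t).

f(t) = -4*t*exp(t) - 5*exp(4*t) + 2*exp(t)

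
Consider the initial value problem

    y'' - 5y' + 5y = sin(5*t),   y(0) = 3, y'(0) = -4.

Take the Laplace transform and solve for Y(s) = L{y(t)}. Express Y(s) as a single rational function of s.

Laplace-transform each side.
The derivative rules (L{y''} = s^2 Y - s·y(0) - y'(0) and L{y'} = sY - y(0), with y(0) = 3, y'(0) = -4) turn the left side into (s^2 - 5*s + 5)Y - (3*s - 19).
The right side is L{sin(5*t)} = 5/(s^2 + 25).
So (s^2 - 5*s + 5)Y = 5/(s^2 + 25) + (3*s - 19).
Solve for Y(s) and write it as one ratio of polynomials.

Y(s) = (3*s^3 - 19*s^2 + 75*s - 470)/(s^4 - 5*s^3 + 30*s^2 - 125*s + 125)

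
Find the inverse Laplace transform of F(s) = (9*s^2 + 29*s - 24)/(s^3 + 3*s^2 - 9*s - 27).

5*t*exp(-3*t) + 4*exp(3*t) + 5*exp(-3*t)

Factor the denominator: s^3 + 3*s^2 - 9*s - 27 = (s - 3)*(s + 3)^2.
Partial fraction decomposition gives [5/(s + 3)] + [5/(s + 3)^2] + [4/(s - 3)].
Invert each term: 5/(s + 3) ↔ 5e^(-3t); 5/(s + 3)^2 ↔ 5t·e^(-3t); 4/(s - 3) ↔ 4e^(3t).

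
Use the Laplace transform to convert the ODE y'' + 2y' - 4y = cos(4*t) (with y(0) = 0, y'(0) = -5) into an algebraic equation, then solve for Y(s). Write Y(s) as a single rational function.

Take the Laplace transform of both sides.
With L{y''} = s^2 Y - s·y(0) - y'(0) and L{y'} = sY - y(0), with y(0) = 0, y'(0) = -5: the LHS transforms to (s^2 + 2*s - 4)Y - (-5).
The right side is L{cos(4*t)} = s/(s^2 + 16).
So (s^2 + 2*s - 4)Y = s/(s^2 + 16) + (-5).
Isolate Y and clear denominators.

Y(s) = (-5*s^2 + s - 80)/(s^4 + 2*s^3 + 12*s^2 + 32*s - 64)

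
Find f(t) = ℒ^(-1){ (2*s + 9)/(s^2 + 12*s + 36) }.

f(t) = -3*t*exp(-6*t) + 2*exp(-6*t)

Factor the denominator: s^2 + 12*s + 36 = (s + 6)^2.
Partial fraction decomposition gives [2/(s + 6)] + [-3/(s + 6)^2].
Invert each term: 2/(s + 6) ↔ 2e^(-6t); -3/(s + 6)^2 ↔ -3t·e^(-6t).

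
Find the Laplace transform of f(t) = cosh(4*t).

L{cosh(4t)} = s/(s^2 - 16).

s/(s^2 - 16)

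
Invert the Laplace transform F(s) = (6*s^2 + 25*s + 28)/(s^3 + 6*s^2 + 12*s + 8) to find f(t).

Factor the denominator: s^3 + 6*s^2 + 12*s + 8 = (s + 2)^3.
Partial fraction decomposition gives [6/(s + 2)] + [(s + 2)^(-2)] + [2/(s + 2)^3].
Invert each term: 6/(s + 2) ↔ 6e^(-2t); 1/(s + 2)^2 ↔ t·e^(-2t); 2/(s + 2)^3 ↔ (1)t^2·e^(-2t).

f(t) = t^2*exp(-2*t) + t*exp(-2*t) + 6*exp(-2*t)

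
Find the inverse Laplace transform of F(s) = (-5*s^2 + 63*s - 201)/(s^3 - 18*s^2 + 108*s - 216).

Factor the denominator: s^3 - 18*s^2 + 108*s - 216 = (s - 6)^3.
Partial fraction decomposition gives [-5/(s - 6)] + [3/(s - 6)^2] + [-3/(s - 6)^3].
Invert each term: -5/(s - 6) ↔ -5e^(6t); 3/(s - 6)^2 ↔ 3t·e^(6t); -3/(s - 6)^3 ↔ (-3/2)t^2·e^(6t).

-3*t^2*exp(6*t)/2 + 3*t*exp(6*t) - 5*exp(6*t)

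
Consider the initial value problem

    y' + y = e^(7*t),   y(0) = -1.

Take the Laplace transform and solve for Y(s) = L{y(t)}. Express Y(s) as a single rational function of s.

Laplace-transform each side.
The derivative rules (L{y'} = sY - y(0) = sY - (-1)) turn the left side into (s + 1)Y - (-1).
The right side is L{e^(7*t)} = 1/(s - 7).
So (s + 1)Y = 1/(s - 7) + (-1).
Isolate Y and clear denominators.

Y(s) = (-s + 8)/(s^2 - 6*s - 7)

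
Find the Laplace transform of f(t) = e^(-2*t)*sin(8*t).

L{sin(8t)} = 8/(s^2 + 64).
By the first shifting theorem, multiplying by e^(-2t) replaces s with s + 2.

8/((s + 2)^2 + 64)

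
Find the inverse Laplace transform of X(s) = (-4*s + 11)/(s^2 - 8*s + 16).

Factor the denominator: s^2 - 8*s + 16 = (s - 4)^2.
Partial fraction decomposition gives [-4/(s - 4)] + [-5/(s - 4)^2].
Invert each term: -4/(s - 4) ↔ -4e^(4t); -5/(s - 4)^2 ↔ -5t·e^(4t).

-5*t*exp(4*t) - 4*exp(4*t)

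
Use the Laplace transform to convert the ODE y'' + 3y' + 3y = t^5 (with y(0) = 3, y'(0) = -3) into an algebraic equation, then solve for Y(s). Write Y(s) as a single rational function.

Y(s) = (3*s^7 + 6*s^6 + 120)/(s^8 + 3*s^7 + 3*s^6)

Laplace-transform each side.
The derivative rules (L{y''} = s^2 Y - s·y(0) - y'(0) and L{y'} = sY - y(0), with y(0) = 3, y'(0) = -3) turn the left side into (s^2 + 3*s + 3)Y - (3*s + 6).
The right side is L{t^5} = 120/s^6.
So (s^2 + 3*s + 3)Y = 120/s^6 + (3*s + 6).
Divide through and combine into a single rational function.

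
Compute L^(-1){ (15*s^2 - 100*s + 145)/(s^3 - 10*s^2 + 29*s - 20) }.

Factor the denominator: s^3 - 10*s^2 + 29*s - 20 = (s - 5)*(s - 4)*(s - 1).
Partial fraction decomposition gives [5/(s - 5)] + [5/(s - 1)] + [5/(s - 4)].
Invert each term: 5/(s - 5) ↔ 5e^(5t); 5/(s - 1) ↔ 5e^(t); 5/(s - 4) ↔ 5e^(4t).

5*exp(5*t) + 5*exp(4*t) + 5*exp(t)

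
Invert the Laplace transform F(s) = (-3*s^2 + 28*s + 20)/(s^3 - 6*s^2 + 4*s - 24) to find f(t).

f(t) = 2*exp(6*t) - sin(2*t) - 5*cos(2*t)

Factor the denominator: s^3 - 6*s^2 + 4*s - 24 = (s - 6)*(s^2 + 4).
Partial fraction decomposition gives [2/(s - 6)] + [-5*s/(s^2 + 4)] + [-2/(s^2 + 4)].
Invert each term: 2/(s - 6) ↔ 2e^(6t); -5·s/(s^2 + 4) ↔ -5cos(2t); -1·2/(s^2 + 4) ↔ -sin(2t).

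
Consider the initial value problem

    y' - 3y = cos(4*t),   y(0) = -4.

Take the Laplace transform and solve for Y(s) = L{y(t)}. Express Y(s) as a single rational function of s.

Y(s) = (-4*s^2 + s - 64)/(s^3 - 3*s^2 + 16*s - 48)

Take the Laplace transform of both sides.
The derivative rules (L{y'} = sY - y(0) = sY - (-4)) turn the left side into (s - 3)Y - (-4).
The right side is L{cos(4*t)} = s/(s^2 + 16).
So (s - 3)Y = s/(s^2 + 16) + (-4).
Solve for Y(s) and write it as one ratio of polynomials.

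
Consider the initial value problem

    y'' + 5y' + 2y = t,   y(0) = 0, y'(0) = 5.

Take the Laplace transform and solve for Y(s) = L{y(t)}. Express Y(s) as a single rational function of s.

Y(s) = (5*s^2 + 1)/(s^4 + 5*s^3 + 2*s^2)

Laplace-transform each side.
With L{y''} = s^2 Y - s·y(0) - y'(0) and L{y'} = sY - y(0), with y(0) = 0, y'(0) = 5: the LHS transforms to (s^2 + 5*s + 2)Y - (5).
The right side is L{t} = s^(-2).
So (s^2 + 5*s + 2)Y = s^(-2) + (5).
Solve for Y(s) and write it as one ratio of polynomials.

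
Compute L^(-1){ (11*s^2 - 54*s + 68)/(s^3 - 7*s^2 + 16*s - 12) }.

-4*t*exp(2*t) + 5*exp(3*t) + 6*exp(2*t)

Factor the denominator: s^3 - 7*s^2 + 16*s - 12 = (s - 3)*(s - 2)^2.
Partial fraction decomposition gives [6/(s - 2)] + [-4/(s - 2)^2] + [5/(s - 3)].
Invert each term: 6/(s - 2) ↔ 6e^(2t); -4/(s - 2)^2 ↔ -4t·e^(2t); 5/(s - 3) ↔ 5e^(3t).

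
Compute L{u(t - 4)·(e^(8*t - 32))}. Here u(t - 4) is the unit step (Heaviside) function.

By the second shifting theorem, L{u(t - c)·g(t - c)} = e^(-cs)·G(s) with c = 4 and G(s) = L{g(t)}.
L{e^(8t)} = 1/(s - 8).

exp(-4*s)/(s - 8)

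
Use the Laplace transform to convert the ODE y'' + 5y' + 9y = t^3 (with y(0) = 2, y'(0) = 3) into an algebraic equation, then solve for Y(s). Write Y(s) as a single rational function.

Laplace-transform each side.
The derivative rules (L{y''} = s^2 Y - s·y(0) - y'(0) and L{y'} = sY - y(0), with y(0) = 2, y'(0) = 3) turn the left side into (s^2 + 5*s + 9)Y - (2*s + 13).
The right side is L{t^3} = 6/s^4.
So (s^2 + 5*s + 9)Y = 6/s^4 + (2*s + 13).
Isolate Y and clear denominators.

Y(s) = (2*s^5 + 13*s^4 + 6)/(s^6 + 5*s^5 + 9*s^4)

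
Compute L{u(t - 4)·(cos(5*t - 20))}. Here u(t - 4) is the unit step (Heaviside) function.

By the second shifting theorem, L{u(t - c)·g(t - c)} = e^(-cs)·G(s) with c = 4 and G(s) = L{g(t)}.
L{cos(5t)} = s/(s^2 + 25).

s*exp(-4*s)/(s^2 + 25)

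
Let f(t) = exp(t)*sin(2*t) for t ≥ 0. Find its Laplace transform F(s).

F(s) = 2/((s - 1)^2 + 4)

L{sin(2t)} = 2/(s^2 + 4).
By the first shifting theorem, multiplying by e^(t) replaces s with s - 1.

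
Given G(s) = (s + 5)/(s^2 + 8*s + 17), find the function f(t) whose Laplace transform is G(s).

f(t) = exp(-4*t)*sin(t) + exp(-4*t)*cos(t)

Complete the square in the denominator: s^2 + 8*s + 17 = (s + 4)^2 + 1^2.
Split the numerator to match: s + 5 = 1·(s + 4) + 1·1.
Invert each term: 1·(s + 4)/((s + 4)^2 + 1) ↔ e^(-4t)cos(t); 1·1/((s + 4)^2 + 1) ↔ e^(-4t)sin(t).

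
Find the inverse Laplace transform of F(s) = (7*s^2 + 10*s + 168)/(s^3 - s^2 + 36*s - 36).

Factor the denominator: s^3 - s^2 + 36*s - 36 = (s - 1)*(s^2 + 36).
Partial fraction decomposition gives [5/(s - 1)] + [2*s/(s^2 + 36)] + [12/(s^2 + 36)].
Invert each term: 5/(s - 1) ↔ 5e^(t); 2·s/(s^2 + 36) ↔ 2cos(6t); 2·6/(s^2 + 36) ↔ 2sin(6t).

5*exp(t) + 2*sin(6*t) + 2*cos(6*t)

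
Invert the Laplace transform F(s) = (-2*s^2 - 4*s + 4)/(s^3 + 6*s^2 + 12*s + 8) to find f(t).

f(t) = 2*t^2*exp(-2*t) + 4*t*exp(-2*t) - 2*exp(-2*t)

Factor the denominator: s^3 + 6*s^2 + 12*s + 8 = (s + 2)^3.
Partial fraction decomposition gives [-2/(s + 2)] + [4/(s + 2)^2] + [4/(s + 2)^3].
Invert each term: -2/(s + 2) ↔ -2e^(-2t); 4/(s + 2)^2 ↔ 4t·e^(-2t); 4/(s + 2)^3 ↔ (2)t^2·e^(-2t).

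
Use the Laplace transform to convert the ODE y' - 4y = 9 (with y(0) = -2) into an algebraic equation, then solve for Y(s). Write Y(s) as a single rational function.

Y(s) = (-2*s + 9)/(s^2 - 4*s)

Take the Laplace transform of both sides.
Using L{y'} = sY - y(0) = sY - (-2), the left side becomes (s - 4)Y - (-2).
The right side is L{9} = 9/s.
So (s - 4)Y = 9/s + (-2).
Divide through and combine into a single rational function.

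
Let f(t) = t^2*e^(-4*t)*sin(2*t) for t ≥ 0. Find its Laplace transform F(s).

F(s) = 4*(3*s^2 + 24*s + 44)/(s^2 + 8*s + 20)^3

L{sin(2t)} = 2/(s^2 + 4).
Multiplying by e^(-4t) shifts s → s + 4, so L{e^(-4*t)*sin(2*t)} = 2/((s + 4)^2 + 4).
Then apply L{t^2·g(t)} = (-1)^2 d^2/ds^2[G(s)] with G(s) = 2/((s + 4)^2 + 4):
differentiating 2 times and applying the sign gives 4*(3*s^2 + 24*s + 44)/(s^2 + 8*s + 20)^3.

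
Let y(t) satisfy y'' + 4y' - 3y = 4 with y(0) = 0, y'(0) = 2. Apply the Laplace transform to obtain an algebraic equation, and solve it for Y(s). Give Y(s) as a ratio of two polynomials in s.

Laplace-transform each side.
With L{y''} = s^2 Y - s·y(0) - y'(0) and L{y'} = sY - y(0), with y(0) = 0, y'(0) = 2: the LHS transforms to (s^2 + 4*s - 3)Y - (2).
The right side is L{4} = 4/s.
So (s^2 + 4*s - 3)Y = 4/s + (2).
Isolate Y and clear denominators.

Y(s) = (2*s + 4)/(s^3 + 4*s^2 - 3*s)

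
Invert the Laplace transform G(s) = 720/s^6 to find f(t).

Since L{t^5} = 5!/s^6 = 120/s^6, the inverse is t^5, scaled by 6.

f(t) = 6*t^5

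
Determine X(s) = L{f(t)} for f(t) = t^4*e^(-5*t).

L{t^4} = 4!/s^5 = 24/s^5.
By the first shifting theorem, multiplying by e^(-5t) replaces s with s + 5.

X(s) = 24/(s + 5)^5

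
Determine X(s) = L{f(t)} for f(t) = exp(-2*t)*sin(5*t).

L{sin(5t)} = 5/(s^2 + 25).
By the first shifting theorem, multiplying by e^(-2t) replaces s with s + 2.

X(s) = 5/((s + 2)^2 + 25)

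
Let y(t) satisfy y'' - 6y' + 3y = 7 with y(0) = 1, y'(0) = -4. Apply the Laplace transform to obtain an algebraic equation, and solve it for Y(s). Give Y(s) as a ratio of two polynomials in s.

Y(s) = (s^2 - 10*s + 7)/(s^3 - 6*s^2 + 3*s)

Apply the Laplace transform to the equation.
The derivative rules (L{y''} = s^2 Y - s·y(0) - y'(0) and L{y'} = sY - y(0), with y(0) = 1, y'(0) = -4) turn the left side into (s^2 - 6*s + 3)Y - (s - 10).
The right side is L{7} = 7/s.
So (s^2 - 6*s + 3)Y = 7/s + (s - 10).
Divide through and combine into a single rational function.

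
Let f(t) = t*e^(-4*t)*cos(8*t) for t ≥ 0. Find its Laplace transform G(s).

L{cos(8t)} = s/(s^2 + 64).
Multiplying by e^(-4t) shifts s → s + 4, so L{e^(-4*t)*cos(8*t)} = (s + 4)/((s + 4)^2 + 64).
Then apply L{t·g(t)} = -d/ds[H(s)] with H(s) = (s + 4)/((s + 4)^2 + 64):
differentiating 1 time and applying the sign gives (s - 4)*(s + 12)/(s^2 + 8*s + 80)^2.

G(s) = (s - 4)*(s + 12)/(s^2 + 8*s + 80)^2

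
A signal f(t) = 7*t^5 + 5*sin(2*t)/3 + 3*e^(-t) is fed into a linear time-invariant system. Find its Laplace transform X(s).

The transform is linear, so treat each term independently.
(5/3)·[L{sin(2t)} = 2/(s^2 + 4)]; (7)·[L{t^5} = 5!/s^6 = 120/s^6]; (3)·[L{e^(-t)} = 1/(s + 1)].

X(s) = 10/(3*(s^2 + 4)) + 3/(s + 1) + 840/s^6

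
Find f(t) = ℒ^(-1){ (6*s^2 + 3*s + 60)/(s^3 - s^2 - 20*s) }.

Factor the denominator: s^3 - s^2 - 20*s = s*(s - 5)*(s + 4).
Partial fraction decomposition gives [-3/s] + [4/(s + 4)] + [5/(s - 5)].
Invert each term: -3/(s - 0) ↔ -3e^(0t); 4/(s + 4) ↔ 4e^(-4t); 5/(s - 5) ↔ 5e^(5t).

f(t) = 5*exp(5*t) - 3 + 4*exp(-4*t)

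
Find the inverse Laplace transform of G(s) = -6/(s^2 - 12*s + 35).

Rewrite the denominator: s^2 - 12*s + 35 = (s - 6)^2 - 1.
The form in (s - 6) signals a first-shifting-theorem factor e^(6t).
Since L{sinh(t)} = 1/(s^2 - 1), the inverse is exp(6*t)*sinh(t), scaled by -6.

-6*exp(6*t)*sinh(t)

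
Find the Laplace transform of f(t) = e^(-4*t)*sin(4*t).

L{sin(4t)} = 4/(s^2 + 16).
By the first shifting theorem, multiplying by e^(-4t) replaces s with s + 4.

4/((s + 4)^2 + 16)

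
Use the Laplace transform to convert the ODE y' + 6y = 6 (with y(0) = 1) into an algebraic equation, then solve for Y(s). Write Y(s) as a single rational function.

Apply the Laplace transform to the equation.
The derivative rules (L{y'} = sY - y(0) = sY - 1) turn the left side into (s + 6)Y - (1).
The right side is L{6} = 6/s.
So (s + 6)Y = 6/s + (1).
Isolate Y and clear denominators.

Y(s) = 1/s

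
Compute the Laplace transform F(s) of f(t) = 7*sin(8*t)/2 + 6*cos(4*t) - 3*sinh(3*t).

F(s) = 6*s/(s^2 + 16) + 28/(s^2 + 64) - 9/(s^2 - 9)

The transform is linear, so treat each term independently.
(7/2)·[L{sin(8t)} = 8/(s^2 + 64)]; (-3)·[L{sinh(3t)} = 3/(s^2 - 9)]; (6)·[L{cos(4t)} = s/(s^2 + 16)].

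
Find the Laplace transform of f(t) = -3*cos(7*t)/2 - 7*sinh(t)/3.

-3*s/(2*(s^2 + 49)) - 7/(3*(s^2 - 1))

The transform is linear, so treat each term independently.
(-3/2)·[L{cos(7t)} = s/(s^2 + 49)]; (-7/3)·[L{sinh(t)} = 1/(s^2 - 1)].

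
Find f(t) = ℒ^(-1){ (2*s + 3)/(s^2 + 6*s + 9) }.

Factor the denominator: s^2 + 6*s + 9 = (s + 3)^2.
Partial fraction decomposition gives [2/(s + 3)] + [-3/(s + 3)^2].
Invert each term: 2/(s + 3) ↔ 2e^(-3t); -3/(s + 3)^2 ↔ -3t·e^(-3t).

f(t) = -3*t*exp(-3*t) + 2*exp(-3*t)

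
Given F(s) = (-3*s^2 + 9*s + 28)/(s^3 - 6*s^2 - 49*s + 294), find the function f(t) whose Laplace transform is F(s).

f(t) = -4*exp(7*t) + 2*exp(6*t) - exp(-7*t)

Factor the denominator: s^3 - 6*s^2 - 49*s + 294 = (s - 7)*(s - 6)*(s + 7).
Partial fraction decomposition gives [-4/(s - 7)] + [2/(s - 6)] + [-1/(s + 7)].
Invert each term: -4/(s - 7) ↔ -4e^(7t); 2/(s - 6) ↔ 2e^(6t); -1/(s + 7) ↔ -e^(-7t).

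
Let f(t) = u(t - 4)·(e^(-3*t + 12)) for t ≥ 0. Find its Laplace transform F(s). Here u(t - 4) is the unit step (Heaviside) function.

F(s) = exp(-4*s)/(s + 3)

By the second shifting theorem, L{u(t - c)·g(t - c)} = e^(-cs)·G(s) with c = 4 and G(s) = L{g(t)}.
L{e^(-3t)} = 1/(s + 3).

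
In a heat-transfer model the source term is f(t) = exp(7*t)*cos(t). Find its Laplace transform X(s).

X(s) = (s - 7)/((s - 7)^2 + 1)

L{cos(t)} = s/(s^2 + 1).
By the first shifting theorem, multiplying by e^(7t) replaces s with s - 7.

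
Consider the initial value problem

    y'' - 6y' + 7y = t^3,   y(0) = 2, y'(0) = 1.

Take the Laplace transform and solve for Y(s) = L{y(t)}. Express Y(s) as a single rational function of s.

Apply the Laplace transform to the equation.
With L{y''} = s^2 Y - s·y(0) - y'(0) and L{y'} = sY - y(0), with y(0) = 2, y'(0) = 1: the LHS transforms to (s^2 - 6*s + 7)Y - (2*s - 11).
The right side is L{t^3} = 6/s^4.
So (s^2 - 6*s + 7)Y = 6/s^4 + (2*s - 11).
Isolate Y and clear denominators.

Y(s) = (2*s^5 - 11*s^4 + 6)/(s^6 - 6*s^5 + 7*s^4)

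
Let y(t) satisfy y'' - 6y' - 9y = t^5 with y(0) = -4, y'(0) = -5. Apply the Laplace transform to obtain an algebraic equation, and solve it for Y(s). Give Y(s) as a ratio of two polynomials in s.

Y(s) = (-4*s^7 + 19*s^6 + 120)/(s^8 - 6*s^7 - 9*s^6)

Take the Laplace transform of both sides.
The derivative rules (L{y''} = s^2 Y - s·y(0) - y'(0) and L{y'} = sY - y(0), with y(0) = -4, y'(0) = -5) turn the left side into (s^2 - 6*s - 9)Y - (-4*s + 19).
The right side is L{t^5} = 120/s^6.
So (s^2 - 6*s - 9)Y = 120/s^6 + (-4*s + 19).
Solve for Y(s) and write it as one ratio of polynomials.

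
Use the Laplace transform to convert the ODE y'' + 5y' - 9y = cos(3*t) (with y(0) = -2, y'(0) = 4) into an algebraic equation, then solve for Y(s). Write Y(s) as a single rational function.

Take the Laplace transform of both sides.
Using L{y''} = s^2 Y - s·y(0) - y'(0) and L{y'} = sY - y(0), with y(0) = -2, y'(0) = 4, the left side becomes (s^2 + 5*s - 9)Y - (-2*s - 6).
The right side is L{cos(3*t)} = s/(s^2 + 9).
So (s^2 + 5*s - 9)Y = s/(s^2 + 9) + (-2*s - 6).
Solve for Y(s) and write it as one ratio of polynomials.

Y(s) = (-2*s^3 - 6*s^2 - 17*s - 54)/(s^4 + 5*s^3 + 45*s - 81)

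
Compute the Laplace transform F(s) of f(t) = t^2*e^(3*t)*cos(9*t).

F(s) = 2*(s - 3)*(s^2 - 6*s - 234)/(s^2 - 6*s + 90)^3

L{cos(9t)} = s/(s^2 + 81).
Multiplying by e^(3t) shifts s → s - 3, so L{e^(3*t)*cos(9*t)} = (s - 3)/((s - 3)^2 + 81).
Then apply L{t^2·g(t)} = (-1)^2 d^2/ds^2[G(s)] with G(s) = (s - 3)/((s - 3)^2 + 81):
differentiating 2 times and applying the sign gives 2*(s - 3)*(s^2 - 6*s - 234)/(s^2 - 6*s + 90)^3.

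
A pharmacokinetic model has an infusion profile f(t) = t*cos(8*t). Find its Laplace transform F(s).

F(s) = (s - 8)*(s + 8)/(s^2 + 64)^2

L{cos(8t)} = s/(s^2 + 64).
Then apply L{t·g(t)} = -d/ds[G(s)] with G(s) = s/(s^2 + 64):
differentiating 1 time and applying the sign gives (s - 8)*(s + 8)/(s^2 + 64)^2.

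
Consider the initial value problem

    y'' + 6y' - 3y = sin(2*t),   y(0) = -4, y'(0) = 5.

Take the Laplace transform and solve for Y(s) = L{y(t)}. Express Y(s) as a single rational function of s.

Y(s) = (-4*s^3 - 19*s^2 - 16*s - 74)/(s^4 + 6*s^3 + s^2 + 24*s - 12)

Laplace-transform each side.
With L{y''} = s^2 Y - s·y(0) - y'(0) and L{y'} = sY - y(0), with y(0) = -4, y'(0) = 5: the LHS transforms to (s^2 + 6*s - 3)Y - (-4*s - 19).
The right side is L{sin(2*t)} = 2/(s^2 + 4).
So (s^2 + 6*s - 3)Y = 2/(s^2 + 4) + (-4*s - 19).
Solve for Y(s) and write it as one ratio of polynomials.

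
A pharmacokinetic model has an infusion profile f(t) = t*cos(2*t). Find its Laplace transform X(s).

L{cos(2t)} = s/(s^2 + 4).
Then apply L{t·g(t)} = -d/ds[G(s)] with G(s) = s/(s^2 + 4):
differentiating 1 time and applying the sign gives (s - 2)*(s + 2)/(s^2 + 4)^2.

X(s) = (s - 2)*(s + 2)/(s^2 + 4)^2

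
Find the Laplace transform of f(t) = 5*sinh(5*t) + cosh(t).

Apply the Laplace transform termwise.
(5)·[L{sinh(5t)} = 5/(s^2 - 25)]; L{cosh(t)} = s/(s^2 - 1).

s/(s^2 - 1) + 25/(s^2 - 25)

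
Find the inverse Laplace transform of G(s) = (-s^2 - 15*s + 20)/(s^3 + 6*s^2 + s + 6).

Factor the denominator: s^3 + 6*s^2 + s + 6 = (s + 6)*(s^2 + 1).
Partial fraction decomposition gives [2/(s + 6)] + [-3*s/(s^2 + 1)] + [3/(s^2 + 1)].
Invert each term: 2/(s + 6) ↔ 2e^(-6t); -3·s/(s^2 + 1) ↔ -3cos(t); 3·1/(s^2 + 1) ↔ 3sin(t).

3*sin(t) - 3*cos(t) + 2*exp(-6*t)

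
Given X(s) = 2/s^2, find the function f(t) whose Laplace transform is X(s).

Since L{t} = 1!/s^2 = 1/s^2, the inverse is t, scaled by 2.

f(t) = 2*t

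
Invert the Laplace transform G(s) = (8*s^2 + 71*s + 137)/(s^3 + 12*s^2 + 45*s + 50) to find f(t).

f(t) = 6*t*exp(-5*t) + 3*exp(-2*t) + 5*exp(-5*t)

Factor the denominator: s^3 + 12*s^2 + 45*s + 50 = (s + 2)*(s + 5)^2.
Partial fraction decomposition gives [5/(s + 5)] + [6/(s + 5)^2] + [3/(s + 2)].
Invert each term: 5/(s + 5) ↔ 5e^(-5t); 6/(s + 5)^2 ↔ 6t·e^(-5t); 3/(s + 2) ↔ 3e^(-2t).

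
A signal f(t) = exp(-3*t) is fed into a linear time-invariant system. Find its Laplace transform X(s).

L{e^(-3t)} = 1/(s + 3).

X(s) = 1/(s + 3)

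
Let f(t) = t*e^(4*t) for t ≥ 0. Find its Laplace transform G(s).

G(s) = (s - 4)^(-2)

L{e^(4t)} = 1/(s - 4).
Then apply L{t·g(t)} = -d/ds[H(s)] with H(s) = 1/(s - 4):
differentiating 1 time and applying the sign gives (s - 4)^(-2).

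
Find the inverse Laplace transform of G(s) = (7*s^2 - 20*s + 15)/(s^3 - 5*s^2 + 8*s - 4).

3*t*exp(2*t) + 5*exp(2*t) + 2*exp(t)

Factor the denominator: s^3 - 5*s^2 + 8*s - 4 = (s - 2)^2*(s - 1).
Partial fraction decomposition gives [5/(s - 2)] + [3/(s - 2)^2] + [2/(s - 1)].
Invert each term: 5/(s - 2) ↔ 5e^(2t); 3/(s - 2)^2 ↔ 3t·e^(2t); 2/(s - 1) ↔ 2e^(t).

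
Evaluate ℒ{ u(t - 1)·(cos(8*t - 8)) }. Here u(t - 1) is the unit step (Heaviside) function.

s*exp(-s)/(s^2 + 64)

By the second shifting theorem, L{u(t - c)·g(t - c)} = e^(-cs)·G(s) with c = 1 and G(s) = L{g(t)}.
L{cos(8t)} = s/(s^2 + 64).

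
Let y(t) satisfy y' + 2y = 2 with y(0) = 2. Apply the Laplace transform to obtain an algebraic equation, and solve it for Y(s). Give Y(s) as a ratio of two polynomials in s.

Y(s) = (2*s + 2)/(s^2 + 2*s)

Apply the Laplace transform to the equation.
The derivative rules (L{y'} = sY - y(0) = sY - 2) turn the left side into (s + 2)Y - (2).
The right side is L{2} = 2/s.
So (s + 2)Y = 2/s + (2).
Isolate Y and clear denominators.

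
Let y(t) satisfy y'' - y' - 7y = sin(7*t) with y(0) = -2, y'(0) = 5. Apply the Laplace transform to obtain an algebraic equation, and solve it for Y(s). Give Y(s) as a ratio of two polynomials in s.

Apply the Laplace transform to the equation.
With L{y''} = s^2 Y - s·y(0) - y'(0) and L{y'} = sY - y(0), with y(0) = -2, y'(0) = 5: the LHS transforms to (s^2 - s - 7)Y - (-2*s + 7).
The right side is L{sin(7*t)} = 7/(s^2 + 49).
So (s^2 - s - 7)Y = 7/(s^2 + 49) + (-2*s + 7).
Divide through and combine into a single rational function.

Y(s) = (-2*s^3 + 7*s^2 - 98*s + 350)/(s^4 - s^3 + 42*s^2 - 49*s - 343)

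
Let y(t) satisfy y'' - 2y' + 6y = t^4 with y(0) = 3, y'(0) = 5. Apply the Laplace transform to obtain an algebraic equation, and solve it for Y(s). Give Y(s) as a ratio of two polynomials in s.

Y(s) = (3*s^6 - s^5 + 24)/(s^7 - 2*s^6 + 6*s^5)

Transform both sides with L{·}.
With L{y''} = s^2 Y - s·y(0) - y'(0) and L{y'} = sY - y(0), with y(0) = 3, y'(0) = 5: the LHS transforms to (s^2 - 2*s + 6)Y - (3*s - 1).
The right side is L{t^4} = 24/s^5.
So (s^2 - 2*s + 6)Y = 24/s^5 + (3*s - 1).
Isolate Y and clear denominators.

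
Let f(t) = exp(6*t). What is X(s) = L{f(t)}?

X(s) = 1/(s - 6)

L{1} = 1/s.
By the first shifting theorem, multiplying by e^(6t) replaces s with s - 6.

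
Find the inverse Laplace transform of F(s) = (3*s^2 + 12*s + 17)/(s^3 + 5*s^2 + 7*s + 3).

Factor the denominator: s^3 + 5*s^2 + 7*s + 3 = (s + 1)^2*(s + 3).
Partial fraction decomposition gives [1/(s + 1)] + [4/(s + 1)^2] + [2/(s + 3)].
Invert each term: 1/(s + 1) ↔ e^(-t); 4/(s + 1)^2 ↔ 4t·e^(-t); 2/(s + 3) ↔ 2e^(-3t).

4*t*exp(-t) + exp(-t) + 2*exp(-3*t)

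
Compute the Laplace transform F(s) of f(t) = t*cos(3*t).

L{cos(3t)} = s/(s^2 + 9).
Then apply L{t·g(t)} = -d/ds[G(s)] with G(s) = s/(s^2 + 9):
differentiating 1 time and applying the sign gives (s - 3)*(s + 3)/(s^2 + 9)^2.

F(s) = (s - 3)*(s + 3)/(s^2 + 9)^2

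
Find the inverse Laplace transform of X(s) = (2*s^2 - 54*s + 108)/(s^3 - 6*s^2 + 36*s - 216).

Factor the denominator: s^3 - 6*s^2 + 36*s - 216 = (s - 6)*(s^2 + 36).
Partial fraction decomposition gives [-2/(s - 6)] + [4*s/(s^2 + 36)] + [-30/(s^2 + 36)].
Invert each term: -2/(s - 6) ↔ -2e^(6t); 4·s/(s^2 + 36) ↔ 4cos(6t); -5·6/(s^2 + 36) ↔ -5sin(6t).

-2*exp(6*t) - 5*sin(6*t) + 4*cos(6*t)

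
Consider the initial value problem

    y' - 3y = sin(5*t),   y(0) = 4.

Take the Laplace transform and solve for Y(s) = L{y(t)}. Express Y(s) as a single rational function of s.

Y(s) = (4*s^2 + 105)/(s^3 - 3*s^2 + 25*s - 75)

Apply the Laplace transform to the equation.
Using L{y'} = sY - y(0) = sY - 4, the left side becomes (s - 3)Y - (4).
The right side is L{sin(5*t)} = 5/(s^2 + 25).
So (s - 3)Y = 5/(s^2 + 25) + (4).
Divide through and combine into a single rational function.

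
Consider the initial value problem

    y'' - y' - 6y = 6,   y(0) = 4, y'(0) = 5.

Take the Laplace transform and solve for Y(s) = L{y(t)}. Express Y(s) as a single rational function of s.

Apply the Laplace transform to the equation.
Using L{y''} = s^2 Y - s·y(0) - y'(0) and L{y'} = sY - y(0), with y(0) = 4, y'(0) = 5, the left side becomes (s^2 - s - 6)Y - (4*s + 1).
The right side is L{6} = 6/s.
So (s^2 - s - 6)Y = 6/s + (4*s + 1).
Solve for Y(s) and write it as one ratio of polynomials.

Y(s) = (4*s^2 + s + 6)/(s^3 - s^2 - 6*s)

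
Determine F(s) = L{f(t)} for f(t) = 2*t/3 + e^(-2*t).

Apply the Laplace transform termwise.
(2/3)·[L{t} = 1!/s^2 = 1/s^2]; L{e^(-2t)} = 1/(s + 2).

F(s) = 1/(s + 2) + 2/(3*s^2)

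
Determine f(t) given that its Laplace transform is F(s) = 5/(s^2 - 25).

Since L{sinh(5t)} = 5/(s^2 - 25), the inverse is sinh(5*t).

f(t) = sinh(5*t)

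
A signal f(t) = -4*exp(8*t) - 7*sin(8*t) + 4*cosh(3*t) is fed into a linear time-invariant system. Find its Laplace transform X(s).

By linearity of the Laplace transform, transform each term separately.
(-4)·[L{e^(8t)} = 1/(s - 8)]; (-7)·[L{sin(8t)} = 8/(s^2 + 64)]; (4)·[L{cosh(3t)} = s/(s^2 - 9)].

X(s) = 4*s/(s^2 - 9) - 56/(s^2 + 64) - 4/(s - 8)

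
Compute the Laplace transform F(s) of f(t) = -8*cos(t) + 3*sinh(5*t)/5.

F(s) = -8*s/(s^2 + 1) + 3/(s^2 - 25)

The transform is linear, so treat each term independently.
(-8)·[L{cos(t)} = s/(s^2 + 1)]; (3/5)·[L{sinh(5t)} = 5/(s^2 - 25)].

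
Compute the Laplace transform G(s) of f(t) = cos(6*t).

L{cos(6t)} = s/(s^2 + 36).

G(s) = s/(s^2 + 36)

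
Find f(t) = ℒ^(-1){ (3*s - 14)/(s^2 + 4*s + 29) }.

Complete the square in the denominator: s^2 + 4*s + 29 = (s + 2)^2 + 5^2.
Split the numerator to match: 3*s - 14 = 3·(s + 2) - 4·5.
Invert each term: 3·(s + 2)/((s + 2)^2 + 25) ↔ 3e^(-2t)cos(5t); -4·5/((s + 2)^2 + 25) ↔ -4e^(-2t)sin(5t).

f(t) = -4*exp(-2*t)*sin(5*t) + 3*exp(-2*t)*cos(5*t)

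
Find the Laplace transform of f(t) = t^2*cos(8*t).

2*s*(s^2 - 192)/(s^2 + 64)^3

L{cos(8t)} = s/(s^2 + 64).
Then apply L{t^2·g(t)} = (-1)^2 d^2/ds^2[G(s)] with G(s) = s/(s^2 + 64):
differentiating 2 times and applying the sign gives 2*s*(s^2 - 192)/(s^2 + 64)^3.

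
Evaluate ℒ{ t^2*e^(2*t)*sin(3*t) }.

L{sin(3t)} = 3/(s^2 + 9).
Multiplying by e^(2t) shifts s → s - 2, so L{e^(2*t)*sin(3*t)} = 3/((s - 2)^2 + 9).
Then apply L{t^2·g(t)} = (-1)^2 d^2/ds^2[G(s)] with G(s) = 3/((s - 2)^2 + 9):
differentiating 2 times and applying the sign gives 18*(s^2 - 4*s + 1)/(s^2 - 4*s + 13)^3.

18*(s^2 - 4*s + 1)/(s^2 - 4*s + 13)^3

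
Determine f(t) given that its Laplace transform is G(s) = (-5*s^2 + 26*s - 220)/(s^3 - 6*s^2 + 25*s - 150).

f(t) = -4*exp(6*t) + 4*sin(5*t) - cos(5*t)

Factor the denominator: s^3 - 6*s^2 + 25*s - 150 = (s - 6)*(s^2 + 25).
Partial fraction decomposition gives [-4/(s - 6)] + [-s/(s^2 + 25)] + [20/(s^2 + 25)].
Invert each term: -4/(s - 6) ↔ -4e^(6t); -1·s/(s^2 + 25) ↔ -cos(5t); 4·5/(s^2 + 25) ↔ 4sin(5t).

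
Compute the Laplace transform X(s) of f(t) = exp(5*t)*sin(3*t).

X(s) = 3/((s - 5)^2 + 9)

L{sin(3t)} = 3/(s^2 + 9).
By the first shifting theorem, multiplying by e^(5t) replaces s with s - 5.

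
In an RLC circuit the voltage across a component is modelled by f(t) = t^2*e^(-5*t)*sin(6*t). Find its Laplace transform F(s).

L{sin(6t)} = 6/(s^2 + 36).
Multiplying by e^(-5t) shifts s → s + 5, so L{e^(-5*t)*sin(6*t)} = 6/((s + 5)^2 + 36).
Then apply L{t^2·g(t)} = (-1)^2 d^2/ds^2[G(s)] with G(s) = 6/((s + 5)^2 + 36):
differentiating 2 times and applying the sign gives 36*(s^2 + 10*s + 13)/(s^2 + 10*s + 61)^3.

F(s) = 36*(s^2 + 10*s + 13)/(s^2 + 10*s + 61)^3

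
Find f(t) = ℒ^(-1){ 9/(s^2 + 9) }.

Since L{sin(3t)} = 3/(s^2 + 9), the inverse is sin(3*t), scaled by 3.

f(t) = 3*sin(3*t)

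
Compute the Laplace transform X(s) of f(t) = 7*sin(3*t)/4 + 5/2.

X(s) = 21/(4*(s^2 + 9)) + 5/(2*s)

The transform is linear, so treat each term independently.
L{5/2} = (5/2)/s; (7/4)·[L{sin(3t)} = 3/(s^2 + 9)].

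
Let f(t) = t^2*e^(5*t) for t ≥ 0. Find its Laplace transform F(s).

F(s) = 2/(s - 5)^3

L{t^2} = 2!/s^3 = 2/s^3.
By the first shifting theorem, multiplying by e^(5t) replaces s with s - 5.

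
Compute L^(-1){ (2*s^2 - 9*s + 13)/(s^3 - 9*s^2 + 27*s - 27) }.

2*t^2*exp(3*t) + 3*t*exp(3*t) + 2*exp(3*t)

Factor the denominator: s^3 - 9*s^2 + 27*s - 27 = (s - 3)^3.
Partial fraction decomposition gives [2/(s - 3)] + [3/(s - 3)^2] + [4/(s - 3)^3].
Invert each term: 2/(s - 3) ↔ 2e^(3t); 3/(s - 3)^2 ↔ 3t·e^(3t); 4/(s - 3)^3 ↔ (2)t^2·e^(3t).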